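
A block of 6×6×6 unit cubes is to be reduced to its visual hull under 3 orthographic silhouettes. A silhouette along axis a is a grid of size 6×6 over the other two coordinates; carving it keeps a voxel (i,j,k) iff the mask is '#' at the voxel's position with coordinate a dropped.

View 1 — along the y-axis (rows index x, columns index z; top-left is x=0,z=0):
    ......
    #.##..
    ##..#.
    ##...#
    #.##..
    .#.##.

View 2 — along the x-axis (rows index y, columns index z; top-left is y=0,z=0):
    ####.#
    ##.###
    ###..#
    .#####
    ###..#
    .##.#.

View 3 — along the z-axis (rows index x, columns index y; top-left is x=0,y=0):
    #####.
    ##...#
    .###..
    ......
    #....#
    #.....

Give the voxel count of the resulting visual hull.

|visual hull| = 19

start: 6×6×6 = 216 voxels
  1. axis=1 (XZ plane), |mask|=15  ⇒  voxels=90
  2. axis=0 (YZ plane), |mask|=26  ⇒  voxels=64
  3. axis=2 (XY plane), |mask|=14  ⇒  voxels=19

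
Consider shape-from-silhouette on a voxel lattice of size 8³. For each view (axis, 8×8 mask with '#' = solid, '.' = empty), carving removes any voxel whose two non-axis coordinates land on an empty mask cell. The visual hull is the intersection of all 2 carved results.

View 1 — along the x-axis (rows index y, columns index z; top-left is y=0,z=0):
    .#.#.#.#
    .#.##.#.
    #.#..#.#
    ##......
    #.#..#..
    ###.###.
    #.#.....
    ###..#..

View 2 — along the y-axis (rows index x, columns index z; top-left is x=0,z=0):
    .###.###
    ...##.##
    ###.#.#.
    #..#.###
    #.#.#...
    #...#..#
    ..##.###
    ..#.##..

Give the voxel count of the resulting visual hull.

remaining voxels: 117

start: 8×8×8 = 512 voxels
V1 x: intersect with YZ mask (29 set) -- 232 left
V2 y: intersect with XZ mask (34 set) -- 117 left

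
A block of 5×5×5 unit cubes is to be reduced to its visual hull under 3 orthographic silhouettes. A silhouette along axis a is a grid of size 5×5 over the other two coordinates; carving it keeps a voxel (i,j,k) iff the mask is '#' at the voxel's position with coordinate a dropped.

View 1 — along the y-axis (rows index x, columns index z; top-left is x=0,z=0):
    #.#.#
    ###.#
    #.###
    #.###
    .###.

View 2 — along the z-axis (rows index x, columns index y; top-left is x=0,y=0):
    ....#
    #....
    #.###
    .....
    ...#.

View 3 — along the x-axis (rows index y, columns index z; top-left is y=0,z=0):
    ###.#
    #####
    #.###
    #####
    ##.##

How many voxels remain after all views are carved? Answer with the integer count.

|visual hull| = 23

before carving: 125 voxels (5×5×5)
after view 1 [y-axis, 18 of 25 cells solid] → remaining = 90
after view 2 [z-axis, 7 of 25 cells solid] → remaining = 26
after view 3 [x-axis, 22 of 25 cells solid] → remaining = 23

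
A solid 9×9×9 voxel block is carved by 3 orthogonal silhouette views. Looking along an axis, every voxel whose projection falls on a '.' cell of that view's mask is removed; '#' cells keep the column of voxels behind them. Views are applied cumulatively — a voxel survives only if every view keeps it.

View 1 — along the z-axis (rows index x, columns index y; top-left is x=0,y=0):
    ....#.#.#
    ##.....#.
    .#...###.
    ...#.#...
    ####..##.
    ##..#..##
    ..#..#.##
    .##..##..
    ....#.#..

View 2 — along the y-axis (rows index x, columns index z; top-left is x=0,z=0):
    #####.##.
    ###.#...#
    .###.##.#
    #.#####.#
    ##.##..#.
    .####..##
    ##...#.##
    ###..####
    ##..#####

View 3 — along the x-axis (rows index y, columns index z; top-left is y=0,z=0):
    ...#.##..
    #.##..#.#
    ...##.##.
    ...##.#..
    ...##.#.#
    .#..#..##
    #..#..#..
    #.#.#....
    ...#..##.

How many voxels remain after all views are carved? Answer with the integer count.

initial block: 9^3 = 729
step 1: project along z, AND mask (33/81) → |grid| = 297
step 2: project along y, AND mask (55/81) → |grid| = 196
step 3: project along x, AND mask (32/81) → |grid| = 74

remaining voxels: 74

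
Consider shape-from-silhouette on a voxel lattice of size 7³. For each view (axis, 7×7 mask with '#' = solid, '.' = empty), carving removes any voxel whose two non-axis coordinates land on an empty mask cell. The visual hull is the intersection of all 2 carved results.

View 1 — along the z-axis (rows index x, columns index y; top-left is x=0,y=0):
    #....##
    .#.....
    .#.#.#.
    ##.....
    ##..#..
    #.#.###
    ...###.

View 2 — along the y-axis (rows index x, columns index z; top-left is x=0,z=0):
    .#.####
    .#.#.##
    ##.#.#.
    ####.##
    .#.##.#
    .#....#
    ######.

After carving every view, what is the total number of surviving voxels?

before carving: 343 voxels (7×7×7)
  1. axis=2 (XY plane), |mask|=20  ⇒  voxels=140
  2. axis=1 (XZ plane), |mask|=31  ⇒  voxels=83

voxel count = 83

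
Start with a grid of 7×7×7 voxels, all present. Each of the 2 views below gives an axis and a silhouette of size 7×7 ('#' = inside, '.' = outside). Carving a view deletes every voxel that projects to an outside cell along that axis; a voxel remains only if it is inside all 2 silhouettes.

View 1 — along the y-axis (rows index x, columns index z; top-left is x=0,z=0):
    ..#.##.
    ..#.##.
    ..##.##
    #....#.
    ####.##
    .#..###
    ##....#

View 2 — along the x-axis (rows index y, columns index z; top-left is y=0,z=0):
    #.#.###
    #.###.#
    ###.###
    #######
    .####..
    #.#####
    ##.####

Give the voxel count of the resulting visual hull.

initial block: 7^3 = 343
carve view 1 (along y, XZ-mask fill 25/49): 175 voxels remain
carve view 2 (along x, YZ-mask fill 39/49): 139 voxels remain

|visual hull| = 139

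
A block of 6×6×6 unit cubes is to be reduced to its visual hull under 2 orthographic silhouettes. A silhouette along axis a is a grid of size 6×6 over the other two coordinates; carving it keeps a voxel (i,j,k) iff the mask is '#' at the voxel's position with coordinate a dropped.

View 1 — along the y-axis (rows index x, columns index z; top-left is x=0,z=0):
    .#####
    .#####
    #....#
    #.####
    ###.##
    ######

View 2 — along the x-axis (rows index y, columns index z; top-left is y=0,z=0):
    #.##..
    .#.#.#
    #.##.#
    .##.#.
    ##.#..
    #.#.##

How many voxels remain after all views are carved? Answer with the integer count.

voxel count = 92

initial block: 6^3 = 216
V1 y: intersect with XZ mask (28 set) -- 168 left
V2 x: intersect with YZ mask (20 set) -- 92 left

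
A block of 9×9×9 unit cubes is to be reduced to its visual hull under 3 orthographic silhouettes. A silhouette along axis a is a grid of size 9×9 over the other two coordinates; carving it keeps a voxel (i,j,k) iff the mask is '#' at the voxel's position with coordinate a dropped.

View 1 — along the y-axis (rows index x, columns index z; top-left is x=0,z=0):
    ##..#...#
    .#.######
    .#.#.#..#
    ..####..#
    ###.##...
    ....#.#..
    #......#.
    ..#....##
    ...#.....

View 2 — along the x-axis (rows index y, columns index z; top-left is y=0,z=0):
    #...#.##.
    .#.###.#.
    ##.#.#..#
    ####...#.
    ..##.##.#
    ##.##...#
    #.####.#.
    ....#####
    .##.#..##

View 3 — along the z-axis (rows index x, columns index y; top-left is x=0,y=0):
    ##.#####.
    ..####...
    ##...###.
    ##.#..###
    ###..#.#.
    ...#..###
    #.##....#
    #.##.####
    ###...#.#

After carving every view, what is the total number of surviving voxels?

before carving: 729 voxels (9×9×9)
step 1: project along y, AND mask (33/81) → |grid| = 297
step 2: project along x, AND mask (45/81) → |grid| = 170
step 3: project along z, AND mask (47/81) → |grid| = 94

remaining voxels: 94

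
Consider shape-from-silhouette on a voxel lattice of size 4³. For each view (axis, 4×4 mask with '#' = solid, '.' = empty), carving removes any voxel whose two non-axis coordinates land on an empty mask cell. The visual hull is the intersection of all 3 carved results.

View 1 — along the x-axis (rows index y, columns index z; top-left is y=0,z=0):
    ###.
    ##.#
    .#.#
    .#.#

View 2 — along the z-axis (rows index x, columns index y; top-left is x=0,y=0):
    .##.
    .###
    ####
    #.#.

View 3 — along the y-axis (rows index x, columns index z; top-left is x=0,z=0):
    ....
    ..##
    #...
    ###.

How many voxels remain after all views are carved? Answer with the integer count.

start: 4×4×4 = 64 voxels
  1. axis=0 (YZ plane), |mask|=10  ⇒  voxels=40
  2. axis=2 (XY plane), |mask|=11  ⇒  voxels=27
  3. axis=1 (XZ plane), |mask|=6  ⇒  voxels=9

9 voxels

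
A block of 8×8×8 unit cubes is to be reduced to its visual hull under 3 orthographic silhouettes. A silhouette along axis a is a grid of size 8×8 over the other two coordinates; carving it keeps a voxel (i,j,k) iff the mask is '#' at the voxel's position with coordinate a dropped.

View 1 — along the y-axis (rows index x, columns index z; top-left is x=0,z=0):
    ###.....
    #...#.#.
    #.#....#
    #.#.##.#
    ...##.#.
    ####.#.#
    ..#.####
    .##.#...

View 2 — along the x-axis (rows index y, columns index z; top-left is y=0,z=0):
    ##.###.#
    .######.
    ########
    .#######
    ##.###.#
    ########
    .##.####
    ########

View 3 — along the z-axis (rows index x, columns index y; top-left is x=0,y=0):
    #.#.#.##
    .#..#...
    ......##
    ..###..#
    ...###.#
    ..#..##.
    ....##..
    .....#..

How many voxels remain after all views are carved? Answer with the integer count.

start: 8×8×8 = 512 voxels
carve view 1 (along y, XZ-mask fill 31/64): 248 voxels remain
carve view 2 (along x, YZ-mask fill 55/64): 209 voxels remain
carve view 3 (along z, XY-mask fill 23/64): 77 voxels remain

voxel count = 77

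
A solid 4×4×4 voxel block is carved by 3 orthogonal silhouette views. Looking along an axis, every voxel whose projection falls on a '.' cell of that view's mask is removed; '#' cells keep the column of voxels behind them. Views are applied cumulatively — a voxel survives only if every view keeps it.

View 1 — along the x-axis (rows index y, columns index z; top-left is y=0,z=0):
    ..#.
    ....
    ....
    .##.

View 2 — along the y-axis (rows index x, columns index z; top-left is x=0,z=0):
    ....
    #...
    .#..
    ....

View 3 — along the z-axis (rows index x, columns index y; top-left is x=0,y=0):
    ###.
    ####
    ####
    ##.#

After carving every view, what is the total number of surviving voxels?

|visual hull| = 1

initial block: 4^3 = 64
  1. axis=0 (YZ plane), |mask|=3  ⇒  voxels=12
  2. axis=1 (XZ plane), |mask|=2  ⇒  voxels=1
  3. axis=2 (XY plane), |mask|=14  ⇒  voxels=1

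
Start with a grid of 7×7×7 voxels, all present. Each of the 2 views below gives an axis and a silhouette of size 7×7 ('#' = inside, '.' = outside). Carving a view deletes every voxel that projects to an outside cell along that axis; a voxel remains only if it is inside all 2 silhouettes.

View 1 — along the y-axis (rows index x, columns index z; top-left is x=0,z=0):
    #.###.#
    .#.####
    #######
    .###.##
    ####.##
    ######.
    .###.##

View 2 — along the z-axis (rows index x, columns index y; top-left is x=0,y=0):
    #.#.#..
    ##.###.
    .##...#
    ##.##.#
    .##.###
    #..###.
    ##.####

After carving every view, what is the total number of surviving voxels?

initial block: 7^3 = 343
after view 1 [y-axis, 39 of 49 cells solid] → remaining = 273
after view 2 [z-axis, 31 of 49 cells solid] → remaining = 170

170 voxels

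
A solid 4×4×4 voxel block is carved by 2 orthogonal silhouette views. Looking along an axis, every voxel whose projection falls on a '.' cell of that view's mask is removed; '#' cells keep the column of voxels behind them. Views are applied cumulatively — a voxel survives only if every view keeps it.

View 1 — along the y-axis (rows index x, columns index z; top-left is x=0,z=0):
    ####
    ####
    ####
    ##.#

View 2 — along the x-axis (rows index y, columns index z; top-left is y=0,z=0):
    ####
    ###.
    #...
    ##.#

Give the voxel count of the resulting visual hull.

initial block: 4^3 = 64
  1. axis=1 (XZ plane), |mask|=15  ⇒  voxels=60
  2. axis=0 (YZ plane), |mask|=11  ⇒  voxels=42

|visual hull| = 42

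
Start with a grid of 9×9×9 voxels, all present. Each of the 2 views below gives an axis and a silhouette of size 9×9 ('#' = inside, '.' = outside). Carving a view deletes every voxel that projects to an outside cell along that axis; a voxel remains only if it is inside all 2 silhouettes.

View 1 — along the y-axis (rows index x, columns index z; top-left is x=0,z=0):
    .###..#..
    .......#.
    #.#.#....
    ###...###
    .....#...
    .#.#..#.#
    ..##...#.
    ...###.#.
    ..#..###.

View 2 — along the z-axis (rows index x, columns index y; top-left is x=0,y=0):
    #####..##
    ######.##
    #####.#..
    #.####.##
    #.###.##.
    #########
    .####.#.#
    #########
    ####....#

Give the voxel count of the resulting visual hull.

initial block: 9^3 = 729
step 1: project along y, AND mask (30/81) → |grid| = 270
step 2: project along z, AND mask (63/81) → |grid| = 212

remaining voxels: 212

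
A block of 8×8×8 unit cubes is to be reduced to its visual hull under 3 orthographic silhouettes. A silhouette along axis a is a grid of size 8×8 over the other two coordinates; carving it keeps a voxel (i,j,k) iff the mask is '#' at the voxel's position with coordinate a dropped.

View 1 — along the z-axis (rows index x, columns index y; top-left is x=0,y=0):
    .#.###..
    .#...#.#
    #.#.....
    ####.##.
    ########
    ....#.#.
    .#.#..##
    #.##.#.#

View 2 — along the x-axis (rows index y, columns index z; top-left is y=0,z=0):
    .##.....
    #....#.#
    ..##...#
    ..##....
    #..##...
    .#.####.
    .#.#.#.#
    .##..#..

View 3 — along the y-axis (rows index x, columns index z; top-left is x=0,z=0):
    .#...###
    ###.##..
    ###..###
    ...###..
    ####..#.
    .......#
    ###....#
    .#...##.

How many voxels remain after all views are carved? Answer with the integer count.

full grid |V| = 512
carve view 1 (along z, XY-mask fill 34/64): 272 voxels remain
carve view 2 (along x, YZ-mask fill 25/64): 107 voxels remain
carve view 3 (along y, XZ-mask fill 31/64): 55 voxels remain

voxel count = 55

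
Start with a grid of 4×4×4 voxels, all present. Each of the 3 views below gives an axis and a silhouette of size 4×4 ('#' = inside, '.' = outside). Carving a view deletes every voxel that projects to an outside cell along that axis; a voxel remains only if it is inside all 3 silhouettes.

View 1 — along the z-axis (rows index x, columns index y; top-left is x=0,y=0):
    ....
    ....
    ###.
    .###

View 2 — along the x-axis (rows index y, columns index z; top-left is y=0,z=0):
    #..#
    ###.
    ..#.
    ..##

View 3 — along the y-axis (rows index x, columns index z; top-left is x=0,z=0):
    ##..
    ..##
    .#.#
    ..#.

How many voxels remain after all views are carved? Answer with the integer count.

5 voxels

start: 4×4×4 = 64 voxels
  1. axis=2 (XY plane), |mask|=6  ⇒  voxels=24
  2. axis=0 (YZ plane), |mask|=8  ⇒  voxels=12
  3. axis=1 (XZ plane), |mask|=7  ⇒  voxels=5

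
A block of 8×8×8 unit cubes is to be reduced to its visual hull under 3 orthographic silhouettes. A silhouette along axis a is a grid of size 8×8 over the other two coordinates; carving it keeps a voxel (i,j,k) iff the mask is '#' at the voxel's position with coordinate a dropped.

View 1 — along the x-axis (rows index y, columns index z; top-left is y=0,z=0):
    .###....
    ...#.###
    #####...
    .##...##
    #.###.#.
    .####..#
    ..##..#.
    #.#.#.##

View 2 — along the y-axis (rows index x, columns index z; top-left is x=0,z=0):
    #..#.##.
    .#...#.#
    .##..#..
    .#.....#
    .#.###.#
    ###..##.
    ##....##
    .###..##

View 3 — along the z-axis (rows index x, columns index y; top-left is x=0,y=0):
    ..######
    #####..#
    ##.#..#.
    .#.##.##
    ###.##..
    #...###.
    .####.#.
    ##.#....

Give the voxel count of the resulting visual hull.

full grid |V| = 512
V1 x: intersect with YZ mask (34 set) -- 272 left
V2 y: intersect with XZ mask (31 set) -- 125 left
V3 z: intersect with XY mask (38 set) -- 71 left

remaining voxels: 71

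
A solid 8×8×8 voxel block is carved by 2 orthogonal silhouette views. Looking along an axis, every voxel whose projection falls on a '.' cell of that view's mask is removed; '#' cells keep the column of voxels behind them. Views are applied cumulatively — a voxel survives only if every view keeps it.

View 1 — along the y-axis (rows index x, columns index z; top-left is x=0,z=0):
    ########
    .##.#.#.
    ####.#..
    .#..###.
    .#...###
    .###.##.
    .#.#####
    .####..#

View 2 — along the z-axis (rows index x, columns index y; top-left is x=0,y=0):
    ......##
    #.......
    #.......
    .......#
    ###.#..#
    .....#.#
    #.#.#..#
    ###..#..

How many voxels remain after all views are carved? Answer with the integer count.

before carving: 512 voxels (8×8×8)
V1 y: intersect with XZ mask (41 set) -- 328 left
V2 z: intersect with XY mask (20 set) -- 103 left

remaining voxels: 103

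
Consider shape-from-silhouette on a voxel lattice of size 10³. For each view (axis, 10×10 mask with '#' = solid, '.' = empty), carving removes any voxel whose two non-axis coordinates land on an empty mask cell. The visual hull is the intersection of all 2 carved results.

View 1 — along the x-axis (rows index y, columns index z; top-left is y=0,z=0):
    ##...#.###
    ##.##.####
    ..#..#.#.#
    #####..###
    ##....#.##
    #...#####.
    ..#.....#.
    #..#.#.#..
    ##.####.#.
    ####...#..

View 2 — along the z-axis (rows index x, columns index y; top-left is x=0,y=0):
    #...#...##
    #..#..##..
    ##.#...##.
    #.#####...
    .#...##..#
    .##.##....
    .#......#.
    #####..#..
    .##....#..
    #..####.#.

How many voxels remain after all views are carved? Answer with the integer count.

251 voxels

before carving: 1000 voxels (10×10×10)
V1 x: intersect with YZ mask (55 set) -- 550 left
V2 z: intersect with XY mask (44 set) -- 251 left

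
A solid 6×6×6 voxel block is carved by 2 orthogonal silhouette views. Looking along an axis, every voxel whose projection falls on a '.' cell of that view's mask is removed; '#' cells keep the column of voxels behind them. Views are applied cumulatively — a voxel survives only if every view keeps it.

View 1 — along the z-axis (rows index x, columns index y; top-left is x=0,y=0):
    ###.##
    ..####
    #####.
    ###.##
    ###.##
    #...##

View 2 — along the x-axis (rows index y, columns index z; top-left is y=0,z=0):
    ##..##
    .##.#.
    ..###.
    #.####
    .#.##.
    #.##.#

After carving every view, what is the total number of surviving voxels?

95 voxels

start: 6×6×6 = 216 voxels
after view 1 [z-axis, 27 of 36 cells solid] → remaining = 162
after view 2 [x-axis, 22 of 36 cells solid] → remaining = 95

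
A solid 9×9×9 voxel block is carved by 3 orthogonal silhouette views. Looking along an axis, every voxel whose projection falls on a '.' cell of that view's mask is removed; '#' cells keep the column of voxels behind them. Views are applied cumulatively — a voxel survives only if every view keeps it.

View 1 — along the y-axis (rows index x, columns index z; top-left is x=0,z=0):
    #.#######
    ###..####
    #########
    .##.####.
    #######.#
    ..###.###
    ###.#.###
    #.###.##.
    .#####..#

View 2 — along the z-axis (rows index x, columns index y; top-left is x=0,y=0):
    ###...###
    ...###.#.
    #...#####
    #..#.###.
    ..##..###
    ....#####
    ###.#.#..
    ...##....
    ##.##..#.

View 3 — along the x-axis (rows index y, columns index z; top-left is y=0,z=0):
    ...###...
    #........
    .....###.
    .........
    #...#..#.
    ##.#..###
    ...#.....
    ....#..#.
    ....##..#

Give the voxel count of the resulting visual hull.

remaining voxels: 79

initial block: 9^3 = 729
step 1: project along y, AND mask (63/81) → |grid| = 567
step 2: project along z, AND mask (43/81) → |grid| = 307
step 3: project along x, AND mask (22/81) → |grid| = 79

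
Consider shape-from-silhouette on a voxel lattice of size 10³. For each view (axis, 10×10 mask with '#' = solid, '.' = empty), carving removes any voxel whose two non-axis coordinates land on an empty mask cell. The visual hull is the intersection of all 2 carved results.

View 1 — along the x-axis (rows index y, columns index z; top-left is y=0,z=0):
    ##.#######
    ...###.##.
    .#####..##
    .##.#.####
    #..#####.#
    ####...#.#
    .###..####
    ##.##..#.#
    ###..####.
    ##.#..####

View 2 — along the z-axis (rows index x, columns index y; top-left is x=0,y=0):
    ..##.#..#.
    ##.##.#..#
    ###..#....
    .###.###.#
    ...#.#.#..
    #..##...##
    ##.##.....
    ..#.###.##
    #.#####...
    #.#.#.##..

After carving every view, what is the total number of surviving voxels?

remaining voxels: 345

full grid |V| = 1000
  1. axis=0 (YZ plane), |mask|=68  ⇒  voxels=680
  2. axis=2 (XY plane), |mask|=50  ⇒  voxels=345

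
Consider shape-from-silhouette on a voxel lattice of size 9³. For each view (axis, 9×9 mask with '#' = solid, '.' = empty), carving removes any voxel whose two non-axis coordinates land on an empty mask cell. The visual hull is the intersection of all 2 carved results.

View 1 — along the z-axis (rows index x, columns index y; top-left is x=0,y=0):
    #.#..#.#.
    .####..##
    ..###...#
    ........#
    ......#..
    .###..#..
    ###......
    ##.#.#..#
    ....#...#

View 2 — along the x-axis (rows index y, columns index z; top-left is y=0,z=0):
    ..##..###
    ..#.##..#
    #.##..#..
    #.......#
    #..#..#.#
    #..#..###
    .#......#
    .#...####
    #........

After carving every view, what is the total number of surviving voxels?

|visual hull| = 100

before carving: 729 voxels (9×9×9)
step 1: project along z, AND mask (30/81) → |grid| = 270
step 2: project along x, AND mask (32/81) → |grid| = 100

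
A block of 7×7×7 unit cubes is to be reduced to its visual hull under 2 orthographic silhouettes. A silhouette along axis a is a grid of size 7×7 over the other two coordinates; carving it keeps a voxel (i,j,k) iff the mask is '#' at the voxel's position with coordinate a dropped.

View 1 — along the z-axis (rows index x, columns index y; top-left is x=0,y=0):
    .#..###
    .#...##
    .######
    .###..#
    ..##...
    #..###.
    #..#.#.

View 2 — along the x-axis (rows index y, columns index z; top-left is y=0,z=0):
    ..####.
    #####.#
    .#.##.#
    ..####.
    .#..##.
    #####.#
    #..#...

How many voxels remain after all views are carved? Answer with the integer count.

remaining voxels: 111

before carving: 343 voxels (7×7×7)
V1 z: intersect with XY mask (26 set) -- 182 left
V2 x: intersect with YZ mask (29 set) -- 111 left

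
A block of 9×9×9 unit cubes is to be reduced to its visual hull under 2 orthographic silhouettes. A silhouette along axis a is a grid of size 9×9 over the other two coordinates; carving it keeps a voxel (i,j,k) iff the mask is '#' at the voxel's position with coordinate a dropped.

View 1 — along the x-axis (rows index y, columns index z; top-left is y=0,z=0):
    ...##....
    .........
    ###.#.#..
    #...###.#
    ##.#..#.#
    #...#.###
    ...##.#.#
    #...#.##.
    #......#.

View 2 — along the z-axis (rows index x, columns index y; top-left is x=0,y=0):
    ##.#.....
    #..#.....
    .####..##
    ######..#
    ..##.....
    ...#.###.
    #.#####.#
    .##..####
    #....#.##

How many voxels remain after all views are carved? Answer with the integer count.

|visual hull| = 148

full grid |V| = 729
carve view 1 (along x, YZ-mask fill 32/81): 288 voxels remain
carve view 2 (along z, XY-mask fill 41/81): 148 voxels remain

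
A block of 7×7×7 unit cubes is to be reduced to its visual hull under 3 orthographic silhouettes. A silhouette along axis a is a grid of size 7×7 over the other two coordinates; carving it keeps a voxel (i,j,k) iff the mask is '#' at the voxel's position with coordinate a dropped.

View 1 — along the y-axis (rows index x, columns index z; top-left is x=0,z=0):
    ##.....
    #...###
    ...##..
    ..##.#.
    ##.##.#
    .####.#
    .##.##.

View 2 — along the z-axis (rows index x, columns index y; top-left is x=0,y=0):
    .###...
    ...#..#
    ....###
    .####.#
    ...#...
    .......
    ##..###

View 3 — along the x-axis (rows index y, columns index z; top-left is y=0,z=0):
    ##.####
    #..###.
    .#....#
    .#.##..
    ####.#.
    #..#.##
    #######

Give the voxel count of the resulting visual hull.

voxel count = 37

full grid |V| = 343
carve view 1 (along y, XZ-mask fill 25/49): 175 voxels remain
carve view 2 (along z, XY-mask fill 19/49): 60 voxels remain
carve view 3 (along x, YZ-mask fill 31/49): 37 voxels remain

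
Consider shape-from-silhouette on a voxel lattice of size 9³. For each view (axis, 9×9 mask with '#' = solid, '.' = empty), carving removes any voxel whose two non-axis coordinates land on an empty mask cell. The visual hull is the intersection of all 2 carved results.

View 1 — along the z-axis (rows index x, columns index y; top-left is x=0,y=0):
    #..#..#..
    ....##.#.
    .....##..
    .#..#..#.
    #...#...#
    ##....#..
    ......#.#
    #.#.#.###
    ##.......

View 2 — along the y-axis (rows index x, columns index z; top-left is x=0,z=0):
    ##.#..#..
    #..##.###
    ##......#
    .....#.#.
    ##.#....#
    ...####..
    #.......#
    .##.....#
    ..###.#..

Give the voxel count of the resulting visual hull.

start: 9×9×9 = 729 voxels
  1. axis=2 (XY plane), |mask|=27  ⇒  voxels=243
  2. axis=1 (XZ plane), |mask|=32  ⇒  voxels=96

|visual hull| = 96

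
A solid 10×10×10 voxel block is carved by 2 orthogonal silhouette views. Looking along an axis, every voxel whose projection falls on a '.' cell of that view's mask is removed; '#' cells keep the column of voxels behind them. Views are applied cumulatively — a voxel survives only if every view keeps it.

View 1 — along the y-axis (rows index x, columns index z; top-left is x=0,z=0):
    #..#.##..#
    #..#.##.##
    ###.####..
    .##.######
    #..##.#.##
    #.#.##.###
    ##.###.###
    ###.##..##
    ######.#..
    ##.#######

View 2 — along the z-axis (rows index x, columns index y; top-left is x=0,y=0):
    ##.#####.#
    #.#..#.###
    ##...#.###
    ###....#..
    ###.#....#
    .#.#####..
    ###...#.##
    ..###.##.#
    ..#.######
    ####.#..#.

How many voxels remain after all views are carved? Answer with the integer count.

remaining voxels: 415

start: 10×10×10 = 1000 voxels
  1. axis=1 (XZ plane), |mask|=70  ⇒  voxels=700
  2. axis=2 (XY plane), |mask|=60  ⇒  voxels=415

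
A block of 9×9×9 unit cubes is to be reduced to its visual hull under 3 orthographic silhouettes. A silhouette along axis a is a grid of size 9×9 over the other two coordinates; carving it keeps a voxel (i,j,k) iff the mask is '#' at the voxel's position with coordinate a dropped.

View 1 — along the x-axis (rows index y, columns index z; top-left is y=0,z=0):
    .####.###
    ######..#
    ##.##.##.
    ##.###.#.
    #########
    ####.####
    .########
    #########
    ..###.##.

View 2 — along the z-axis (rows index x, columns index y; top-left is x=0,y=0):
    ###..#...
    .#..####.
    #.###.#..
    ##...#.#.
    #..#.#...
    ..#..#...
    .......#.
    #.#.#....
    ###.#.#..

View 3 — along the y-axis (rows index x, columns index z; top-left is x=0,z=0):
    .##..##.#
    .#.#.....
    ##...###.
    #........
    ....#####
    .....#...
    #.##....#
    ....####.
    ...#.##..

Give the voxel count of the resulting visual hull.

remaining voxels: 86

full grid |V| = 729
  1. axis=0 (YZ plane), |mask|=65  ⇒  voxels=585
  2. axis=2 (XY plane), |mask|=32  ⇒  voxels=239
  3. axis=1 (XZ plane), |mask|=30  ⇒  voxels=86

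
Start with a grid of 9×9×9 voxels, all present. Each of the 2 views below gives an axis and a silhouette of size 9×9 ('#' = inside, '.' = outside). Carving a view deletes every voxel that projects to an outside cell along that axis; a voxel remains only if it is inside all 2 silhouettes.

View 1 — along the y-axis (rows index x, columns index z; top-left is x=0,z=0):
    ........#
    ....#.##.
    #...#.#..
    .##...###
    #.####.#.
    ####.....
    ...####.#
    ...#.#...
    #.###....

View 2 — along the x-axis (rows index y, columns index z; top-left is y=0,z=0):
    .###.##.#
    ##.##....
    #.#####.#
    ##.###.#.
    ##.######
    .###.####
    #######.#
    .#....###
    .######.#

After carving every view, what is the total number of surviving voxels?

full grid |V| = 729
carve view 1 (along y, XZ-mask fill 33/81): 297 voxels remain
carve view 2 (along x, YZ-mask fill 57/81): 208 voxels remain

208 voxels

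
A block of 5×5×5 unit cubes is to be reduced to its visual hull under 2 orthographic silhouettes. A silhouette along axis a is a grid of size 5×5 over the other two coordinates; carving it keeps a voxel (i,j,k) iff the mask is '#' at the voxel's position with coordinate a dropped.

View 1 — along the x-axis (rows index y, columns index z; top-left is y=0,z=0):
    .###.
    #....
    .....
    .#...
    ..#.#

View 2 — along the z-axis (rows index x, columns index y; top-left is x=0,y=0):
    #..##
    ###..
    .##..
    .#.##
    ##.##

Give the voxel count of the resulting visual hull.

before carving: 125 voxels (5×5×5)
after view 1 [x-axis, 7 of 25 cells solid] → remaining = 35
after view 2 [z-axis, 15 of 25 cells solid] → remaining = 22

remaining voxels: 22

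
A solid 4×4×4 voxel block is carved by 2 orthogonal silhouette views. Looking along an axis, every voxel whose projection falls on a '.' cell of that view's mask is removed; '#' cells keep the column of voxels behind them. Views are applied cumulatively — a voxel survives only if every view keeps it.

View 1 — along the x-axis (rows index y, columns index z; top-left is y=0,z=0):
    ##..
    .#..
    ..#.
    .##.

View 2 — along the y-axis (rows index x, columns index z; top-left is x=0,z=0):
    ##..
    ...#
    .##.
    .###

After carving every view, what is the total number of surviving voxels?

|visual hull| = 14

start: 4×4×4 = 64 voxels
step 1: project along x, AND mask (6/16) → |grid| = 24
step 2: project along y, AND mask (8/16) → |grid| = 14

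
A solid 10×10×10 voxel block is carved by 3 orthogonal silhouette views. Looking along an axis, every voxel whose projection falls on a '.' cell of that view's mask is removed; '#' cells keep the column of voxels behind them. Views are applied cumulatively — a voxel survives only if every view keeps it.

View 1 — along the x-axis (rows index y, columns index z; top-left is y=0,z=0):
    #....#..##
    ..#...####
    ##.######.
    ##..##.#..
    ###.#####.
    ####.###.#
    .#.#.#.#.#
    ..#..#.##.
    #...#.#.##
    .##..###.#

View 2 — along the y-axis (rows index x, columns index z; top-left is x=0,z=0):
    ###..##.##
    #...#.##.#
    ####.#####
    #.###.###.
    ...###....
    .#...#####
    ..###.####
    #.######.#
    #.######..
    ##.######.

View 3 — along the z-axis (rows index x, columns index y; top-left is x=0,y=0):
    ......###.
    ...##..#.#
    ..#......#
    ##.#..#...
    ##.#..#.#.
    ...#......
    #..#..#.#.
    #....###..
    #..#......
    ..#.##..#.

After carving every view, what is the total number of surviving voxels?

initial block: 10^3 = 1000
V1 x: intersect with YZ mask (58 set) -- 580 left
V2 y: intersect with XZ mask (67 set) -- 391 left
V3 z: intersect with XY mask (33 set) -- 113 left

voxel count = 113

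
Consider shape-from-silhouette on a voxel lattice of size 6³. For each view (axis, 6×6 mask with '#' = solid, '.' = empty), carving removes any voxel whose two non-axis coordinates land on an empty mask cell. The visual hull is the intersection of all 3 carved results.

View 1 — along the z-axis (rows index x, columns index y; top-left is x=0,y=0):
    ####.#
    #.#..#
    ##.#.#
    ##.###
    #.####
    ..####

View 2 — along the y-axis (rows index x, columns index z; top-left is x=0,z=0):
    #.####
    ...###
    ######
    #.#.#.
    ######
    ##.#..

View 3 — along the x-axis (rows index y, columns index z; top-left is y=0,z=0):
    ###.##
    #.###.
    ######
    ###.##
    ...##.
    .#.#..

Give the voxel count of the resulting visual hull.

start: 6×6×6 = 216 voxels
  1. axis=2 (XY plane), |mask|=26  ⇒  voxels=156
  2. axis=1 (XZ plane), |mask|=26  ⇒  voxels=115
  3. axis=0 (YZ plane), |mask|=24  ⇒  voxels=78

|visual hull| = 78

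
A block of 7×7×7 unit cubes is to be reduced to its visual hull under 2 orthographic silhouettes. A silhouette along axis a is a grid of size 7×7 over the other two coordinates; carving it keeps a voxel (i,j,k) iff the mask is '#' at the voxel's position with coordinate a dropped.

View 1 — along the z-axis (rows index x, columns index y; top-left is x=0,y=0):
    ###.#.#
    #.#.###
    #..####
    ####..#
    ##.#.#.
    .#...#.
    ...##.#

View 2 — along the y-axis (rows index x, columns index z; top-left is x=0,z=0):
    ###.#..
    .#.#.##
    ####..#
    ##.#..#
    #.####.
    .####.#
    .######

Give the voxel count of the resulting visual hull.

remaining voxels: 133

full grid |V| = 343
[1] z-view keeps 29 columns → grid now 203
[2] y-view keeps 33 columns → grid now 133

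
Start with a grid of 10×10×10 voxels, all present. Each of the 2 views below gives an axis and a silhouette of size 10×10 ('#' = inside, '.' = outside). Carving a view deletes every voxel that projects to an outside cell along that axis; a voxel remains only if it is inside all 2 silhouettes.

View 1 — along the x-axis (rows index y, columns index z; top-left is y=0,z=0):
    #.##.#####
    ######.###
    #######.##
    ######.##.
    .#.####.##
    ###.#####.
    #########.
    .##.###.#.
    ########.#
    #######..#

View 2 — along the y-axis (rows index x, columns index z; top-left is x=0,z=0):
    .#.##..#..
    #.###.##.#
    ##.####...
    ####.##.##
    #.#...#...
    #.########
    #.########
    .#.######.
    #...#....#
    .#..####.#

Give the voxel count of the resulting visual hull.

initial block: 10^3 = 1000
[1] x-view keeps 81 columns → grid now 810
[2] y-view keeps 62 columns → grid now 502

502 voxels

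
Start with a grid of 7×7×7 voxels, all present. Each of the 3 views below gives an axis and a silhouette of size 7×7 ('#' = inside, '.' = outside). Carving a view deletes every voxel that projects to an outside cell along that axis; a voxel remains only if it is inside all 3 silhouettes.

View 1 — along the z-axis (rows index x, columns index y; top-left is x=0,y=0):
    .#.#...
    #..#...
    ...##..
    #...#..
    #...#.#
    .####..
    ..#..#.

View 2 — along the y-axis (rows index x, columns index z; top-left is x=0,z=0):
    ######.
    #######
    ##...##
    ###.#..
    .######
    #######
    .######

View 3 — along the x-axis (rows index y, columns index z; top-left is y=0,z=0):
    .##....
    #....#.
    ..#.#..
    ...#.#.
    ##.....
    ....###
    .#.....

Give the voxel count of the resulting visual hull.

remaining voxels: 32

before carving: 343 voxels (7×7×7)
carve view 1 (along z, XY-mask fill 17/49): 119 voxels remain
carve view 2 (along y, XZ-mask fill 40/49): 100 voxels remain
carve view 3 (along x, YZ-mask fill 14/49): 32 voxels remain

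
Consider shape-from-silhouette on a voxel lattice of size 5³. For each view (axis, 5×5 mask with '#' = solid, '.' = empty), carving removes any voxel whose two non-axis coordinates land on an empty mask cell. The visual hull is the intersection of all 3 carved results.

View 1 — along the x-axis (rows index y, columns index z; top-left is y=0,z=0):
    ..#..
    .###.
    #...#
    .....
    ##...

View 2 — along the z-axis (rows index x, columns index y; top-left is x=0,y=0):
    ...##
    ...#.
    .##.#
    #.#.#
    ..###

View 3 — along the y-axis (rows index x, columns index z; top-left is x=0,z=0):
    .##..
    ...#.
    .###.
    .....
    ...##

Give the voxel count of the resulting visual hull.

remaining voxels: 6

initial block: 5^3 = 125
carve view 1 (along x, YZ-mask fill 8/25): 40 voxels remain
carve view 2 (along z, XY-mask fill 12/25): 18 voxels remain
carve view 3 (along y, XZ-mask fill 8/25): 6 voxels remain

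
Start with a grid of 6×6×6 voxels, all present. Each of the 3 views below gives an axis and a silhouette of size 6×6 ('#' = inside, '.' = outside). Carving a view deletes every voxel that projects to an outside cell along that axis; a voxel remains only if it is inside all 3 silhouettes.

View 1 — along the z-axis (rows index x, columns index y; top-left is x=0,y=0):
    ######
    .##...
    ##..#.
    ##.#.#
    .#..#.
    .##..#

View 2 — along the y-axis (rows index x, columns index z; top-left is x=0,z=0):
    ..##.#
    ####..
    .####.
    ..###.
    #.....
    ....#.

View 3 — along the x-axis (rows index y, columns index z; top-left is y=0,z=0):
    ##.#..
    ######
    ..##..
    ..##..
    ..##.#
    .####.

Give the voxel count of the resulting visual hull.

remaining voxels: 39

start: 6×6×6 = 216 voxels
V1 z: intersect with XY mask (20 set) -- 120 left
V2 y: intersect with XZ mask (16 set) -- 55 left
V3 x: intersect with YZ mask (20 set) -- 39 left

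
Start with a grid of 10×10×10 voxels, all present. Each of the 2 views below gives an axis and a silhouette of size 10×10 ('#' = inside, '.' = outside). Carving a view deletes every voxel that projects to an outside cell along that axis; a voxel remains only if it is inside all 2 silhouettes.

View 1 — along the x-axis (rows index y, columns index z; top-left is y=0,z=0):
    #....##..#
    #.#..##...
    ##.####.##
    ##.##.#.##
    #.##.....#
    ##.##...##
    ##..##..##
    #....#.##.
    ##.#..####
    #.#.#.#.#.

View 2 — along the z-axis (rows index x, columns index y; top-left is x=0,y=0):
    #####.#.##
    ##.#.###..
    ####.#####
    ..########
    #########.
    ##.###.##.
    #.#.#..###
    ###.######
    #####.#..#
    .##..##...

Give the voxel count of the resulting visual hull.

before carving: 1000 voxels (10×10×10)
carve view 1 (along x, YZ-mask fill 55/100): 550 voxels remain
carve view 2 (along z, XY-mask fill 73/100): 402 voxels remain

|visual hull| = 402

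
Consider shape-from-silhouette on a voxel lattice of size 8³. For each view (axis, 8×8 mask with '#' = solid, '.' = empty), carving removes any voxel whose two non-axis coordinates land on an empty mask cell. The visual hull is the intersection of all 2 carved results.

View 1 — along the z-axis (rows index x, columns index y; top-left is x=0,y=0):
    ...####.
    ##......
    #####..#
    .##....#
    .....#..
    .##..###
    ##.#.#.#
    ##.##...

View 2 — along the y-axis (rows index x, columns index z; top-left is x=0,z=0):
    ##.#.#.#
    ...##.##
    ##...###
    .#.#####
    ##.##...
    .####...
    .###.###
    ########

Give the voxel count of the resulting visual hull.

|visual hull| = 162

full grid |V| = 512
  1. axis=2 (XY plane), |mask|=30  ⇒  voxels=240
  2. axis=1 (XZ plane), |mask|=42  ⇒  voxels=162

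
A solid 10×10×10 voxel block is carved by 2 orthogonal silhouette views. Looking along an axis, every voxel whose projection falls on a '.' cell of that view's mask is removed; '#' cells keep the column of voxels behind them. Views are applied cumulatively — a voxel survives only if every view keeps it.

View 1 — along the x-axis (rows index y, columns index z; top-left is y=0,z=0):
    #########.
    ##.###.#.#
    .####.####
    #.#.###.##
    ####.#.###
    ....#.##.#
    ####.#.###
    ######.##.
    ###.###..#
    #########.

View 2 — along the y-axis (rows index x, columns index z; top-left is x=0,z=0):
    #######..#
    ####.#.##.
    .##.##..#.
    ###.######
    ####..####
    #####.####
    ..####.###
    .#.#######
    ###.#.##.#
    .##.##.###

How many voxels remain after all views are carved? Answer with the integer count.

before carving: 1000 voxels (10×10×10)
  1. axis=0 (YZ plane), |mask|=75  ⇒  voxels=750
  2. axis=1 (XZ plane), |mask|=75  ⇒  voxels=566

|visual hull| = 566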